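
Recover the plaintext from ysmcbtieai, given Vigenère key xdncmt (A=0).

bpzapalbng

Repeat the key across the ciphertext: xdncmtxdnc
y(24)−x(23): 1 → b
s(18)−d(3): 15 → p
m(12)−n(13): -1≡25 → z
c(2)−c(2): 0 → a
b(1)−m(12): -11≡15 → p
t(19)−t(19): 0 → a
i(8)−x(23): -15≡11 → l
e(4)−d(3): 1 → b
a(0)−n(13): -13≡13 → n
i(8)−c(2): 6 → g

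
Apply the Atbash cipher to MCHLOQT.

M(12) → N(13)
C(2) → X(23)
H(7) → S(18)
L(11) → O(14)
O(14) → L(11)
Q(16) → J(9)
T(19) → G(6)

NXSOLJG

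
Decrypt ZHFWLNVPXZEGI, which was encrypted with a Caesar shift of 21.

EMKBQSAUCEJLN

Z(25): 25−21=4 → E
H(7): 7−21=-14≡12 → M
F(5): 5−21=-16≡10 → K
W(22): 22−21=1 → B
L(11): 11−21=-10≡16 → Q
N(13): 13−21=-8≡18 → S
V(21): 21−21=0 → A
P(15): 15−21=-6≡20 → U
X(23): 23−21=2 → C
Z(25): 25−21=4 → E
E(4): 4−21=-17≡9 → J
G(6): 6−21=-15≡11 → L
I(8): 8−21=-13≡13 → N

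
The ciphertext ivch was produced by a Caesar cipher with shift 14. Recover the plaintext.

uhot

i(8): 8−14=-6≡20 → u
v(21): 21−14=7 → h
c(2): 2−14=-12≡14 → o
h(7): 7−14=-7≡19 → t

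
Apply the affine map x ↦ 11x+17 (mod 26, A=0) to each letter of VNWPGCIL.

OEZAFNBI

V(21): 11·21+17=248≡14 → O
N(13): 11·13+17=160≡4 → E
W(22): 11·22+17=259≡25 → Z
P(15): 11·15+17=182≡0 → A
G(6): 11·6+17=83≡5 → F
C(2): 11·2+17=39≡13 → N
I(8): 11·8+17=105≡1 → B
L(11): 11·11+17=138≡8 → I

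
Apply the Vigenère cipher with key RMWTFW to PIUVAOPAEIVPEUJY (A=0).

Repeat the key across the message: RMWTFWRMWTFWRMWT
P(15)+R(17): 32≡6 → G
I(8)+M(12): 20 → U
U(20)+W(22): 42≡16 → Q
V(21)+T(19): 40≡14 → O
A(0)+F(5): 5 → F
O(14)+W(22): 36≡10 → K
P(15)+R(17): 32≡6 → G
A(0)+M(12): 12 → M
E(4)+W(22): 26≡0 → A
I(8)+T(19): 27≡1 → B
V(21)+F(5): 26≡0 → A
P(15)+W(22): 37≡11 → L
E(4)+R(17): 21 → V
U(20)+M(12): 32≡6 → G
J(9)+W(22): 31≡5 → F
Y(24)+T(19): 43≡17 → R

GUQOFKGMABALVGFR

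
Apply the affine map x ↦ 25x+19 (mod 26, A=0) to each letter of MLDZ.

M(12): 25·12+19=319≡7 → H
L(11): 25·11+19=294≡8 → I
D(3): 25·3+19=94≡16 → Q
Z(25): 25·25+19=644≡20 → U

HIQU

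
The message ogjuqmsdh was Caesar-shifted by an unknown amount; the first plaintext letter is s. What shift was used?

From the crib: o(14)−s(18)=-4≡22, so the shift is 22.

22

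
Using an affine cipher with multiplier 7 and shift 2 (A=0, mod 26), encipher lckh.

l(11): 7·11+2=79≡1 → b
c(2): 7·2+2=16 → q
k(10): 7·10+2=72≡20 → u
h(7): 7·7+2=51≡25 → z

bquz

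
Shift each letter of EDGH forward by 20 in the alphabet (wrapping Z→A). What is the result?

E(4): 4+20=24 → Y
D(3): 3+20=23 → X
G(6): 6+20=26≡0 → A
H(7): 7+20=27≡1 → B

YXAB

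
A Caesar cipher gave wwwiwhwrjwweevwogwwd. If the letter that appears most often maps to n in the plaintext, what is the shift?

The most frequent ciphertext letter is w (appears 10 times).
w is position 22; n is position 13.
Shift = 9.

9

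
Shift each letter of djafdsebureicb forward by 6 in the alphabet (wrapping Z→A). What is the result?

d(3): 3+6=9 → j
j(9): 9+6=15 → p
a(0): 0+6=6 → g
f(5): 5+6=11 → l
d(3): 3+6=9 → j
s(18): 18+6=24 → y
e(4): 4+6=10 → k
b(1): 1+6=7 → h
u(20): 20+6=26≡0 → a
r(17): 17+6=23 → x
e(4): 4+6=10 → k
i(8): 8+6=14 → o
c(2): 2+6=8 → i
b(1): 1+6=7 → h

jpgljykhaxkoih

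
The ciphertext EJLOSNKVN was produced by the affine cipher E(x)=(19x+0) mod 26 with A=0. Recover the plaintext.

SVRYQNGXN

The inverse of 19 mod 26 is 11, since 19·11=209≡1. Apply D(y)=11·(y−0) mod 26:
E(4): 11·(4−0)=44≡18 → S
J(9): 11·(9−0)=99≡21 → V
L(11): 11·(11−0)=121≡17 → R
O(14): 11·(14−0)=154≡24 → Y
S(18): 11·(18−0)=198≡16 → Q
N(13): 11·(13−0)=143≡13 → N
K(10): 11·(10−0)=110≡6 → G
V(21): 11·(21−0)=231≡23 → X
N(13): 11·(13−0)=143≡13 → N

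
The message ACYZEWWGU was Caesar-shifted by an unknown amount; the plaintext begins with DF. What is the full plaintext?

From the crib: A(0)−D(3)=-3≡23, so the shift is 23.
Subtract 23 from each ciphertext letter:
A(0): 0−23=-23≡3 → D
C(2): 2−23=-21≡5 → F
Y(24): 24−23=1 → B
Z(25): 25−23=2 → C
E(4): 4−23=-19≡7 → H
W(22): 22−23=-1≡25 → Z
W(22): 22−23=-1≡25 → Z
G(6): 6−23=-17≡9 → J
U(20): 20−23=-3≡23 → X

DFBCHZZJX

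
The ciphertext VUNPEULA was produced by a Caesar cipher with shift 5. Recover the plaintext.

V(21): 21−5=16 → Q
U(20): 20−5=15 → P
N(13): 13−5=8 → I
P(15): 15−5=10 → K
E(4): 4−5=-1≡25 → Z
U(20): 20−5=15 → P
L(11): 11−5=6 → G
A(0): 0−5=-5≡21 → V

QPIKZPGV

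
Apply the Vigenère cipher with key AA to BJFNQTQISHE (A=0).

BJFNQTQISHE

Repeat the key across the message: AAAAAAAAAAA
B(1)+A(0): 1 → B
J(9)+A(0): 9 → J
F(5)+A(0): 5 → F
N(13)+A(0): 13 → N
Q(16)+A(0): 16 → Q
T(19)+A(0): 19 → T
Q(16)+A(0): 16 → Q
I(8)+A(0): 8 → I
S(18)+A(0): 18 → S
H(7)+A(0): 7 → H
E(4)+A(0): 4 → E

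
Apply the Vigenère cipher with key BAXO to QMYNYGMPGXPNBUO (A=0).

Repeat the key across the message: BAXOBAXOBAXOBAX
Q(16)+B(1): 17 → R
M(12)+A(0): 12 → M
Y(24)+X(23): 47≡21 → V
N(13)+O(14): 27≡1 → B
Y(24)+B(1): 25 → Z
G(6)+A(0): 6 → G
M(12)+X(23): 35≡9 → J
P(15)+O(14): 29≡3 → D
G(6)+B(1): 7 → H
X(23)+A(0): 23 → X
P(15)+X(23): 38≡12 → M
N(13)+O(14): 27≡1 → B
B(1)+B(1): 2 → C
U(20)+A(0): 20 → U
O(14)+X(23): 37≡11 → L

RMVBZGJDHXMBCUL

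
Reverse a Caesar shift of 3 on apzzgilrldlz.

a(0): 0−3=-3≡23 → x
p(15): 15−3=12 → m
z(25): 25−3=22 → w
z(25): 25−3=22 → w
g(6): 6−3=3 → d
i(8): 8−3=5 → f
l(11): 11−3=8 → i
r(17): 17−3=14 → o
l(11): 11−3=8 → i
d(3): 3−3=0 → a
l(11): 11−3=8 → i
z(25): 25−3=22 → w

xmwwdfioiaiw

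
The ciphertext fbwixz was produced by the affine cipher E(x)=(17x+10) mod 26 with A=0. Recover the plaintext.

The inverse of 17 mod 26 is 23, since 17·23=391≡1. Apply D(y)=23·(y−10) mod 26:
f(5): 23·(5−10)=-115≡15 → p
b(1): 23·(1−10)=-207≡1 → b
w(22): 23·(22−10)=276≡16 → q
i(8): 23·(8−10)=-46≡6 → g
x(23): 23·(23−10)=299≡13 → n
z(25): 23·(25−10)=345≡7 → h

pbqgnh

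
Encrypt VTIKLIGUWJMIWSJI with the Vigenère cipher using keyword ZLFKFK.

Repeat the key across the message: ZLFKFKZLFKFKZLFK
V(21)+Z(25): 46≡20 → U
T(19)+L(11): 30≡4 → E
I(8)+F(5): 13 → N
K(10)+K(10): 20 → U
L(11)+F(5): 16 → Q
I(8)+K(10): 18 → S
G(6)+Z(25): 31≡5 → F
U(20)+L(11): 31≡5 → F
W(22)+F(5): 27≡1 → B
J(9)+K(10): 19 → T
M(12)+F(5): 17 → R
I(8)+K(10): 18 → S
W(22)+Z(25): 47≡21 → V
S(18)+L(11): 29≡3 → D
J(9)+F(5): 14 → O
I(8)+K(10): 18 → S

UENUQSFFBTRSVDOS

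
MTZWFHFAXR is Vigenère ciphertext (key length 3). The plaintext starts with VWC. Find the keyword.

RXX

Subtract each crib letter from the matching ciphertext letter (mod 26):
M(12)−V(21)=-9≡17 → R
T(19)−W(22)=-3≡23 → X
Z(25)−C(2)=23 → X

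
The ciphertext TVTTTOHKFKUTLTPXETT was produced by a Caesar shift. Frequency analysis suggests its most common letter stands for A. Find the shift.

The most frequent ciphertext letter is T (appears 8 times).
T is position 19; A is position 0.
Shift = 19.

19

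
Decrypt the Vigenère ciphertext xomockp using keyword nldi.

Repeat the key across the ciphertext: nldinld
x(23)−n(13): 10 → k
o(14)−l(11): 3 → d
m(12)−d(3): 9 → j
o(14)−i(8): 6 → g
c(2)−n(13): -11≡15 → p
k(10)−l(11): -1≡25 → z
p(15)−d(3): 12 → m

kdjgpzm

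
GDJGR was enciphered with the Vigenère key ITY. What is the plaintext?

YKLYY

Repeat the key across the ciphertext: ITYIT
G(6)−I(8): -2≡24 → Y
D(3)−T(19): -16≡10 → K
J(9)−Y(24): -15≡11 → L
G(6)−I(8): -2≡24 → Y
R(17)−T(19): -2≡24 → Y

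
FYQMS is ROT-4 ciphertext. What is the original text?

F(5): 5−4=1 → B
Y(24): 24−4=20 → U
Q(16): 16−4=12 → M
M(12): 12−4=8 → I
S(18): 18−4=14 → O

BUMIO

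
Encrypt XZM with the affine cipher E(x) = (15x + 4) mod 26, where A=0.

LPC

X(23): 15·23+4=349≡11 → L
Z(25): 15·25+4=379≡15 → P
M(12): 15·12+4=184≡2 → C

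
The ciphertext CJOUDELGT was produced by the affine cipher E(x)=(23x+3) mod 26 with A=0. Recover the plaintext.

JYFDARGZM

The inverse of 23 mod 26 is 17, since 23·17=391≡1. Apply D(y)=17·(y−3) mod 26:
C(2): 17·(2−3)=-17≡9 → J
J(9): 17·(9−3)=102≡24 → Y
O(14): 17·(14−3)=187≡5 → F
U(20): 17·(20−3)=289≡3 → D
D(3): 17·(3−3)=0 → A
E(4): 17·(4−3)=17 → R
L(11): 17·(11−3)=136≡6 → G
G(6): 17·(6−3)=51≡25 → Z
T(19): 17·(19−3)=272≡12 → M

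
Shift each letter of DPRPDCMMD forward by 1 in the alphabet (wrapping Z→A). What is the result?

EQSQEDNNE

D(3): 3+1=4 → E
P(15): 15+1=16 → Q
R(17): 17+1=18 → S
P(15): 15+1=16 → Q
D(3): 3+1=4 → E
C(2): 2+1=3 → D
M(12): 12+1=13 → N
M(12): 12+1=13 → N
D(3): 3+1=4 → E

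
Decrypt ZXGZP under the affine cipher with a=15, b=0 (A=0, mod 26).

TFQTB

The inverse of 15 mod 26 is 7, since 15·7=105≡1. Apply D(y)=7·(y−0) mod 26:
Z(25): 7·(25−0)=175≡19 → T
X(23): 7·(23−0)=161≡5 → F
G(6): 7·(6−0)=42≡16 → Q
Z(25): 7·(25−0)=175≡19 → T
P(15): 7·(15−0)=105≡1 → B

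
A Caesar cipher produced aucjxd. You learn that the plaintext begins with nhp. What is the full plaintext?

nhpwkq

From the crib: a(0)−n(13)=-13≡13, so the shift is 13.
Subtract 13 from each ciphertext letter:
a(0): 0−13=-13≡13 → n
u(20): 20−13=7 → h
c(2): 2−13=-11≡15 → p
j(9): 9−13=-4≡22 → w
x(23): 23−13=10 → k
d(3): 3−13=-10≡16 → q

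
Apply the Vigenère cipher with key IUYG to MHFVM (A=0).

Repeat the key across the message: IUYGI
M(12)+I(8): 20 → U
H(7)+U(20): 27≡1 → B
F(5)+Y(24): 29≡3 → D
V(21)+G(6): 27≡1 → B
M(12)+I(8): 20 → U

UBDBU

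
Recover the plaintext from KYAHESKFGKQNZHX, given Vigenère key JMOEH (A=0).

BMMDXJYRCDHBLDQ

Repeat the key across the ciphertext: JMOEHJMOEHJMOEH
K(10)−J(9): 1 → B
Y(24)−M(12): 12 → M
A(0)−O(14): -14≡12 → M
H(7)−E(4): 3 → D
E(4)−H(7): -3≡23 → X
S(18)−J(9): 9 → J
K(10)−M(12): -2≡24 → Y
F(5)−O(14): -9≡17 → R
G(6)−E(4): 2 → C
K(10)−H(7): 3 → D
Q(16)−J(9): 7 → H
N(13)−M(12): 1 → B
Z(25)−O(14): 11 → L
H(7)−E(4): 3 → D
X(23)−H(7): 16 → Q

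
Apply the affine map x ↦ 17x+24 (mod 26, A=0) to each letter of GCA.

WGY

G(6): 17·6+24=126≡22 → W
C(2): 17·2+24=58≡6 → G
A(0): 17·0+24=24 → Y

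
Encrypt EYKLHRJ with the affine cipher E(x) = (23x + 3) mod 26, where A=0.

RJZWIEC

E(4): 23·4+3=95≡17 → R
Y(24): 23·24+3=555≡9 → J
K(10): 23·10+3=233≡25 → Z
L(11): 23·11+3=256≡22 → W
H(7): 23·7+3=164≡8 → I
R(17): 23·17+3=394≡4 → E
J(9): 23·9+3=210≡2 → C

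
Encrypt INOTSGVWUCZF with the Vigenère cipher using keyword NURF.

Repeat the key across the message: NURFNURFNURF
I(8)+N(13): 21 → V
N(13)+U(20): 33≡7 → H
O(14)+R(17): 31≡5 → F
T(19)+F(5): 24 → Y
S(18)+N(13): 31≡5 → F
G(6)+U(20): 26≡0 → A
V(21)+R(17): 38≡12 → M
W(22)+F(5): 27≡1 → B
U(20)+N(13): 33≡7 → H
C(2)+U(20): 22 → W
Z(25)+R(17): 42≡16 → Q
F(5)+F(5): 10 → K

VHFYFAMBHWQK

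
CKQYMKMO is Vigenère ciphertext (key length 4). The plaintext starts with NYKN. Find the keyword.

Subtract each crib letter from the matching ciphertext letter (mod 26):
C(2)−N(13)=-11≡15 → P
K(10)−Y(24)=-14≡12 → M
Q(16)−K(10)=6 → G
Y(24)−N(13)=11 → L

PMGL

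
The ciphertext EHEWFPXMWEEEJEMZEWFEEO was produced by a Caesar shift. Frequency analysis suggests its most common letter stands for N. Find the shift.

17

The most frequent ciphertext letter is E (appears 9 times).
E is position 4; N is position 13.
Shift = -9≡17.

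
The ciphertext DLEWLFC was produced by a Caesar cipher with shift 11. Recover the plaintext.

D(3): 3−11=-8≡18 → S
L(11): 11−11=0 → A
E(4): 4−11=-7≡19 → T
W(22): 22−11=11 → L
L(11): 11−11=0 → A
F(5): 5−11=-6≡20 → U
C(2): 2−11=-9≡17 → R

SATLAUR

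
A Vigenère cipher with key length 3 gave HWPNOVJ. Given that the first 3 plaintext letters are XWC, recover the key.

Subtract each crib letter from the matching ciphertext letter (mod 26):
H(7)−X(23)=-16≡10 → K
W(22)−W(22)=0 → A
P(15)−C(2)=13 → N

KAN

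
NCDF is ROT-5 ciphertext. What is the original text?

IXYA

N(13): 13−5=8 → I
C(2): 2−5=-3≡23 → X
D(3): 3−5=-2≡24 → Y
F(5): 5−5=0 → A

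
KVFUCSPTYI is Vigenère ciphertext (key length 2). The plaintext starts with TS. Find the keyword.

Subtract each crib letter from the matching ciphertext letter (mod 26):
K(10)−T(19)=-9≡17 → R
V(21)−S(18)=3 → D

RD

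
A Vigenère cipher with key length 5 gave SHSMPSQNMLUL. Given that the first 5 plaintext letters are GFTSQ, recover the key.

MCZUZ

Subtract each crib letter from the matching ciphertext letter (mod 26):
S(18)−G(6)=12 → M
H(7)−F(5)=2 → C
S(18)−T(19)=-1≡25 → Z
M(12)−S(18)=-6≡20 → U
P(15)−Q(16)=-1≡25 → Z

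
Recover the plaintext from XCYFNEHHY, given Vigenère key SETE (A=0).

Repeat the key across the ciphertext: SETESETES
X(23)−S(18): 5 → F
C(2)−E(4): -2≡24 → Y
Y(24)−T(19): 5 → F
F(5)−E(4): 1 → B
N(13)−S(18): -5≡21 → V
E(4)−E(4): 0 → A
H(7)−T(19): -12≡14 → O
H(7)−E(4): 3 → D
Y(24)−S(18): 6 → G

FYFBVAODG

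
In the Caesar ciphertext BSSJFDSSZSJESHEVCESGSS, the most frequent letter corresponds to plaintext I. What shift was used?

The most frequent ciphertext letter is S (appears 9 times).
S is position 18; I is position 8.
Shift = 10.

10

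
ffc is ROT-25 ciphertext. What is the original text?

f(5): 5−25=-20≡6 → g
f(5): 5−25=-20≡6 → g
c(2): 2−25=-23≡3 → d

ggd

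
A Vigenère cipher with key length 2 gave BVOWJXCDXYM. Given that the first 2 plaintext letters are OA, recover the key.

Subtract each crib letter from the matching ciphertext letter (mod 26):
B(1)−O(14)=-13≡13 → N
V(21)−A(0)=21 → V

NV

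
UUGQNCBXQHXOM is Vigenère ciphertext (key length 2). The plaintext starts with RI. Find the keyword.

DM

Subtract each crib letter from the matching ciphertext letter (mod 26):
U(20)−R(17)=3 → D
U(20)−I(8)=12 → M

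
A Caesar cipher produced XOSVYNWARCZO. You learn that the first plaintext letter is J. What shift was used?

14

From the crib: X(23)−J(9)=14, so the shift is 14.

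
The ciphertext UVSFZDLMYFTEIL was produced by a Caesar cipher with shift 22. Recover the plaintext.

U(20): 20−22=-2≡24 → Y
V(21): 21−22=-1≡25 → Z
S(18): 18−22=-4≡22 → W
F(5): 5−22=-17≡9 → J
Z(25): 25−22=3 → D
D(3): 3−22=-19≡7 → H
L(11): 11−22=-11≡15 → P
M(12): 12−22=-10≡16 → Q
Y(24): 24−22=2 → C
F(5): 5−22=-17≡9 → J
T(19): 19−22=-3≡23 → X
E(4): 4−22=-18≡8 → I
I(8): 8−22=-14≡12 → M
L(11): 11−22=-11≡15 → P

YZWJDHPQCJXIMP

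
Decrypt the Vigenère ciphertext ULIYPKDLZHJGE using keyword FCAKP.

Repeat the key across the ciphertext: FCAKPFCAKPFCA
U(20)−F(5): 15 → P
L(11)−C(2): 9 → J
I(8)−A(0): 8 → I
Y(24)−K(10): 14 → O
P(15)−P(15): 0 → A
K(10)−F(5): 5 → F
D(3)−C(2): 1 → B
L(11)−A(0): 11 → L
Z(25)−K(10): 15 → P
H(7)−P(15): -8≡18 → S
J(9)−F(5): 4 → E
G(6)−C(2): 4 → E
E(4)−A(0): 4 → E

PJIOAFBLPSEEE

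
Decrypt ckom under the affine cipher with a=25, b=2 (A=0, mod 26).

The inverse of 25 mod 26 is 25, since 25·25=625≡1. Apply D(y)=25·(y−2) mod 26:
c(2): 25·(2−2)=0 → a
k(10): 25·(10−2)=200≡18 → s
o(14): 25·(14−2)=300≡14 → o
m(12): 25·(12−2)=250≡16 → q

asoq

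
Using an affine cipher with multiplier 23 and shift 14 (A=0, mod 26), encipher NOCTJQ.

N(13): 23·13+14=313≡1 → B
O(14): 23·14+14=336≡24 → Y
C(2): 23·2+14=60≡8 → I
T(19): 23·19+14=451≡9 → J
J(9): 23·9+14=221≡13 → N
Q(16): 23·16+14=382≡18 → S

BYIJNS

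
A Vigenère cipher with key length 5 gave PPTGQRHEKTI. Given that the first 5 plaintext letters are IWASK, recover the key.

Subtract each crib letter from the matching ciphertext letter (mod 26):
P(15)−I(8)=7 → H
P(15)−W(22)=-7≡19 → T
T(19)−A(0)=19 → T
G(6)−S(18)=-12≡14 → O
Q(16)−K(10)=6 → G

HTTOG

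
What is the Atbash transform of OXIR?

LCRI

O(14) → L(11)
X(23) → C(2)
I(8) → R(17)
R(17) → I(8)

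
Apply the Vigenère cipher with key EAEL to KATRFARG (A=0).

Repeat the key across the message: EAELEAEL
K(10)+E(4): 14 → O
A(0)+A(0): 0 → A
T(19)+E(4): 23 → X
R(17)+L(11): 28≡2 → C
F(5)+E(4): 9 → J
A(0)+A(0): 0 → A
R(17)+E(4): 21 → V
G(6)+L(11): 17 → R

OAXCJAVR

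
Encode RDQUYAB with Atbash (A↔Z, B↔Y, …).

R(17) → I(8)
D(3) → W(22)
Q(16) → J(9)
U(20) → F(5)
Y(24) → B(1)
A(0) → Z(25)
B(1) → Y(24)

IWJFBZY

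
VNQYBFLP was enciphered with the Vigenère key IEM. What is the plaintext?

Repeat the key across the ciphertext: IEMIEMIE
V(21)−I(8): 13 → N
N(13)−E(4): 9 → J
Q(16)−M(12): 4 → E
Y(24)−I(8): 16 → Q
B(1)−E(4): -3≡23 → X
F(5)−M(12): -7≡19 → T
L(11)−I(8): 3 → D
P(15)−E(4): 11 → L

NJEQXTDL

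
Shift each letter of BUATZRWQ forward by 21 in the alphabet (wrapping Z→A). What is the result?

B(1): 1+21=22 → W
U(20): 20+21=41≡15 → P
A(0): 0+21=21 → V
T(19): 19+21=40≡14 → O
Z(25): 25+21=46≡20 → U
R(17): 17+21=38≡12 → M
W(22): 22+21=43≡17 → R
Q(16): 16+21=37≡11 → L

WPVOUMRL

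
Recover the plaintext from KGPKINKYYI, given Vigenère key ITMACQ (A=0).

Repeat the key across the ciphertext: ITMACQITMA
K(10)−I(8): 2 → C
G(6)−T(19): -13≡13 → N
P(15)−M(12): 3 → D
K(10)−A(0): 10 → K
I(8)−C(2): 6 → G
N(13)−Q(16): -3≡23 → X
K(10)−I(8): 2 → C
Y(24)−T(19): 5 → F
Y(24)−M(12): 12 → M
I(8)−A(0): 8 → I

CNDKGXCFMI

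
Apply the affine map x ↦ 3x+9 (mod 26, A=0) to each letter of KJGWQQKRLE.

NKBXFFNIQV

K(10): 3·10+9=39≡13 → N
J(9): 3·9+9=36≡10 → K
G(6): 3·6+9=27≡1 → B
W(22): 3·22+9=75≡23 → X
Q(16): 3·16+9=57≡5 → F
Q(16): 3·16+9=57≡5 → F
K(10): 3·10+9=39≡13 → N
R(17): 3·17+9=60≡8 → I
L(11): 3·11+9=42≡16 → Q
E(4): 3·4+9=21 → V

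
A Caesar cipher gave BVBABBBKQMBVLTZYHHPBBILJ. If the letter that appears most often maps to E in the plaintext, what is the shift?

23

The most frequent ciphertext letter is B (appears 8 times).
B is position 1; E is position 4.
Shift = -3≡23.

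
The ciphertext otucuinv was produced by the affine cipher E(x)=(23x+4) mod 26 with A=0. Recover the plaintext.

The inverse of 23 mod 26 is 17, since 23·17=391≡1. Apply D(y)=17·(y−4) mod 26:
o(14): 17·(14−4)=170≡14 → o
t(19): 17·(19−4)=255≡21 → v
u(20): 17·(20−4)=272≡12 → m
c(2): 17·(2−4)=-34≡18 → s
u(20): 17·(20−4)=272≡12 → m
i(8): 17·(8−4)=68≡16 → q
n(13): 17·(13−4)=153≡23 → x
v(21): 17·(21−4)=289≡3 → d

ovmsmqxd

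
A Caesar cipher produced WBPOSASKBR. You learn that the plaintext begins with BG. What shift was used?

21

From the crib: W(22)−B(1)=21, so the shift is 21.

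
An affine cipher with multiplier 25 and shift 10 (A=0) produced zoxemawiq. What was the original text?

lwngykocu

The inverse of 25 mod 26 is 25, since 25·25=625≡1. Apply D(y)=25·(y−10) mod 26:
z(25): 25·(25−10)=375≡11 → l
o(14): 25·(14−10)=100≡22 → w
x(23): 25·(23−10)=325≡13 → n
e(4): 25·(4−10)=-150≡6 → g
m(12): 25·(12−10)=50≡24 → y
a(0): 25·(0−10)=-250≡10 → k
w(22): 25·(22−10)=300≡14 → o
i(8): 25·(8−10)=-50≡2 → c
q(16): 25·(16−10)=150≡20 → u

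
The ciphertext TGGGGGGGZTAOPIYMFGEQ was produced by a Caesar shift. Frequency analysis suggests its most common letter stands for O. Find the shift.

The most frequent ciphertext letter is G (appears 8 times).
G is position 6; O is position 14.
Shift = -8≡18.

18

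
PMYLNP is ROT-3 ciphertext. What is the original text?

MJVIKM

P(15): 15−3=12 → M
M(12): 12−3=9 → J
Y(24): 24−3=21 → V
L(11): 11−3=8 → I
N(13): 13−3=10 → K
P(15): 15−3=12 → M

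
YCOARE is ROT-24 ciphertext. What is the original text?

Y(24): 24−24=0 → A
C(2): 2−24=-22≡4 → E
O(14): 14−24=-10≡16 → Q
A(0): 0−24=-24≡2 → C
R(17): 17−24=-7≡19 → T
E(4): 4−24=-20≡6 → G

AEQCTG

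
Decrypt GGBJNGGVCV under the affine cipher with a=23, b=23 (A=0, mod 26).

The inverse of 23 mod 26 is 17, since 23·17=391≡1. Apply D(y)=17·(y−23) mod 26:
G(6): 17·(6−23)=-289≡23 → X
G(6): 17·(6−23)=-289≡23 → X
B(1): 17·(1−23)=-374≡16 → Q
J(9): 17·(9−23)=-238≡22 → W
N(13): 17·(13−23)=-170≡12 → M
G(6): 17·(6−23)=-289≡23 → X
G(6): 17·(6−23)=-289≡23 → X
V(21): 17·(21−23)=-34≡18 → S
C(2): 17·(2−23)=-357≡7 → H
V(21): 17·(21−23)=-34≡18 → S

XXQWMXXSHS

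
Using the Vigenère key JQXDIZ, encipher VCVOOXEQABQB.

ESSRWWNGXEYA

Repeat the key across the message: JQXDIZJQXDIZ
V(21)+J(9): 30≡4 → E
C(2)+Q(16): 18 → S
V(21)+X(23): 44≡18 → S
O(14)+D(3): 17 → R
O(14)+I(8): 22 → W
X(23)+Z(25): 48≡22 → W
E(4)+J(9): 13 → N
Q(16)+Q(16): 32≡6 → G
A(0)+X(23): 23 → X
B(1)+D(3): 4 → E
Q(16)+I(8): 24 → Y
B(1)+Z(25): 26≡0 → A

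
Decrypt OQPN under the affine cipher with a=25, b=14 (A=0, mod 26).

The inverse of 25 mod 26 is 25, since 25·25=625≡1. Apply D(y)=25·(y−14) mod 26:
O(14): 25·(14−14)=0 → A
Q(16): 25·(16−14)=50≡24 → Y
P(15): 25·(15−14)=25 → Z
N(13): 25·(13−14)=-25≡1 → B

AYZB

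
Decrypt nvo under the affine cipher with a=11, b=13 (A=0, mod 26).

awt

The inverse of 11 mod 26 is 19, since 11·19=209≡1. Apply D(y)=19·(y−13) mod 26:
n(13): 19·(13−13)=0 → a
v(21): 19·(21−13)=152≡22 → w
o(14): 19·(14−13)=19 → t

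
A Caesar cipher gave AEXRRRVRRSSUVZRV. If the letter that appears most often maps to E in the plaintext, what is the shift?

The most frequent ciphertext letter is R (appears 6 times).
R is position 17; E is position 4.
Shift = 13.

13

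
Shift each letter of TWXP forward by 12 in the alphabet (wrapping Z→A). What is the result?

FIJB

T(19): 19+12=31≡5 → F
W(22): 22+12=34≡8 → I
X(23): 23+12=35≡9 → J
P(15): 15+12=27≡1 → B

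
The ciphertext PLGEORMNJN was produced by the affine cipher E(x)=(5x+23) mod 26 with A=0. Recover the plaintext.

OIHRTEDYSY

The inverse of 5 mod 26 is 21, since 5·21=105≡1. Apply D(y)=21·(y−23) mod 26:
P(15): 21·(15−23)=-168≡14 → O
L(11): 21·(11−23)=-252≡8 → I
G(6): 21·(6−23)=-357≡7 → H
E(4): 21·(4−23)=-399≡17 → R
O(14): 21·(14−23)=-189≡19 → T
R(17): 21·(17−23)=-126≡4 → E
M(12): 21·(12−23)=-231≡3 → D
N(13): 21·(13−23)=-210≡24 → Y
J(9): 21·(9−23)=-294≡18 → S
N(13): 21·(13−23)=-210≡24 → Y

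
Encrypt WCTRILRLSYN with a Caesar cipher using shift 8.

EKBZQTZTAGV

W(22): 22+8=30≡4 → E
C(2): 2+8=10 → K
T(19): 19+8=27≡1 → B
R(17): 17+8=25 → Z
I(8): 8+8=16 → Q
L(11): 11+8=19 → T
R(17): 17+8=25 → Z
L(11): 11+8=19 → T
S(18): 18+8=26≡0 → A
Y(24): 24+8=32≡6 → G
N(13): 13+8=21 → V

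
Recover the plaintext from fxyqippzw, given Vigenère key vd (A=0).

Repeat the key across the ciphertext: vdvdvdvdv
f(5)−v(21): -16≡10 → k
x(23)−d(3): 20 → u
y(24)−v(21): 3 → d
q(16)−d(3): 13 → n
i(8)−v(21): -13≡13 → n
p(15)−d(3): 12 → m
p(15)−v(21): -6≡20 → u
z(25)−d(3): 22 → w
w(22)−v(21): 1 → b

kudnnmuwb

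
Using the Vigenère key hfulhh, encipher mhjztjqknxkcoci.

Repeat the key across the message: hfulhhhfulhhhfu
m(12)+h(7): 19 → t
h(7)+f(5): 12 → m
j(9)+u(20): 29≡3 → d
z(25)+l(11): 36≡10 → k
t(19)+h(7): 26≡0 → a
j(9)+h(7): 16 → q
q(16)+h(7): 23 → x
k(10)+f(5): 15 → p
n(13)+u(20): 33≡7 → h
x(23)+l(11): 34≡8 → i
k(10)+h(7): 17 → r
c(2)+h(7): 9 → j
o(14)+h(7): 21 → v
c(2)+f(5): 7 → h
i(8)+u(20): 28≡2 → c

tmdkaqxphirjvhc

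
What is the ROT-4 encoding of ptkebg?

p(15): 15+4=19 → t
t(19): 19+4=23 → x
k(10): 10+4=14 → o
e(4): 4+4=8 → i
b(1): 1+4=5 → f
g(6): 6+4=10 → k

txoifk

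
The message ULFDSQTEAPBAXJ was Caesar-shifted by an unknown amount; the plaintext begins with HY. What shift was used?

13

From the crib: U(20)−H(7)=13, so the shift is 13.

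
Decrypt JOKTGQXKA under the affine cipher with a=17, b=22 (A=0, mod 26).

NYKJWSXKO

The inverse of 17 mod 26 is 23, since 17·23=391≡1. Apply D(y)=23·(y−22) mod 26:
J(9): 23·(9−22)=-299≡13 → N
O(14): 23·(14−22)=-184≡24 → Y
K(10): 23·(10−22)=-276≡10 → K
T(19): 23·(19−22)=-69≡9 → J
G(6): 23·(6−22)=-368≡22 → W
Q(16): 23·(16−22)=-138≡18 → S
X(23): 23·(23−22)=23 → X
K(10): 23·(10−22)=-276≡10 → K
A(0): 23·(0−22)=-506≡14 → O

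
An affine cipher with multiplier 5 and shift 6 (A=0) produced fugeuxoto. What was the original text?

The inverse of 5 mod 26 is 21, since 5·21=105≡1. Apply D(y)=21·(y−6) mod 26:
f(5): 21·(5−6)=-21≡5 → f
u(20): 21·(20−6)=294≡8 → i
g(6): 21·(6−6)=0 → a
e(4): 21·(4−6)=-42≡10 → k
u(20): 21·(20−6)=294≡8 → i
x(23): 21·(23−6)=357≡19 → t
o(14): 21·(14−6)=168≡12 → m
t(19): 21·(19−6)=273≡13 → n
o(14): 21·(14−6)=168≡12 → m

fiakitmnm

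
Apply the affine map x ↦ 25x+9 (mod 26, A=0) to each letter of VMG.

OXD

V(21): 25·21+9=534≡14 → O
M(12): 25·12+9=309≡23 → X
G(6): 25·6+9=159≡3 → D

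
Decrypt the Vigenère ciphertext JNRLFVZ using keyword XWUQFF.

MRXVAQC

Repeat the key across the ciphertext: XWUQFFX
J(9)−X(23): -14≡12 → M
N(13)−W(22): -9≡17 → R
R(17)−U(20): -3≡23 → X
L(11)−Q(16): -5≡21 → V
F(5)−F(5): 0 → A
V(21)−F(5): 16 → Q
Z(25)−X(23): 2 → C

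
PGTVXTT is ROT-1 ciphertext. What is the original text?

P(15): 15−1=14 → O
G(6): 6−1=5 → F
T(19): 19−1=18 → S
V(21): 21−1=20 → U
X(23): 23−1=22 → W
T(19): 19−1=18 → S
T(19): 19−1=18 → S

OFSUWSS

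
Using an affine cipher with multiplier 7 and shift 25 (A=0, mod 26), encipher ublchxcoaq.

u(20): 7·20+25=165≡9 → j
b(1): 7·1+25=32≡6 → g
l(11): 7·11+25=102≡24 → y
c(2): 7·2+25=39≡13 → n
h(7): 7·7+25=74≡22 → w
x(23): 7·23+25=186≡4 → e
c(2): 7·2+25=39≡13 → n
o(14): 7·14+25=123≡19 → t
a(0): 7·0+25=25 → z
q(16): 7·16+25=137≡7 → h

jgynwentzh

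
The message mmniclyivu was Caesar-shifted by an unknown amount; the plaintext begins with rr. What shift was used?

21

From the crib: m(12)−r(17)=-5≡21, so the shift is 21.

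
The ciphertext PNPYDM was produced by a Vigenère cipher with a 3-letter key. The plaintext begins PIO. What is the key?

Subtract each crib letter from the matching ciphertext letter (mod 26):
P(15)−P(15)=0 → A
N(13)−I(8)=5 → F
P(15)−O(14)=1 → B

AFB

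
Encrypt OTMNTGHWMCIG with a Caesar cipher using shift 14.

CHABHUVKAQWU

O(14): 14+14=28≡2 → C
T(19): 19+14=33≡7 → H
M(12): 12+14=26≡0 → A
N(13): 13+14=27≡1 → B
T(19): 19+14=33≡7 → H
G(6): 6+14=20 → U
H(7): 7+14=21 → V
W(22): 22+14=36≡10 → K
M(12): 12+14=26≡0 → A
C(2): 2+14=16 → Q
I(8): 8+14=22 → W
G(6): 6+14=20 → U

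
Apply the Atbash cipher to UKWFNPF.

U(20) → F(5)
K(10) → P(15)
W(22) → D(3)
F(5) → U(20)
N(13) → M(12)
P(15) → K(10)
F(5) → U(20)

FPDUMKU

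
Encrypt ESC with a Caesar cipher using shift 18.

E(4): 4+18=22 → W
S(18): 18+18=36≡10 → K
C(2): 2+18=20 → U

WKU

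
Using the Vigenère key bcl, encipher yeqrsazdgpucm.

zgbsulafrqwnn

Repeat the key across the message: bclbclbclbclb
y(24)+b(1): 25 → z
e(4)+c(2): 6 → g
q(16)+l(11): 27≡1 → b
r(17)+b(1): 18 → s
s(18)+c(2): 20 → u
a(0)+l(11): 11 → l
z(25)+b(1): 26≡0 → a
d(3)+c(2): 5 → f
g(6)+l(11): 17 → r
p(15)+b(1): 16 → q
u(20)+c(2): 22 → w
c(2)+l(11): 13 → n
m(12)+b(1): 13 → n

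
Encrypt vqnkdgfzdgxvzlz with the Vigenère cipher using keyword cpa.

Repeat the key across the message: cpacpacpacpacpa
v(21)+c(2): 23 → x
q(16)+p(15): 31≡5 → f
n(13)+a(0): 13 → n
k(10)+c(2): 12 → m
d(3)+p(15): 18 → s
g(6)+a(0): 6 → g
f(5)+c(2): 7 → h
z(25)+p(15): 40≡14 → o
d(3)+a(0): 3 → d
g(6)+c(2): 8 → i
x(23)+p(15): 38≡12 → m
v(21)+a(0): 21 → v
z(25)+c(2): 27≡1 → b
l(11)+p(15): 26≡0 → a
z(25)+a(0): 25 → z

xfnmsghodimvbaz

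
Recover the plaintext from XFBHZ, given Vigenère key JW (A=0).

OJSLQ

Repeat the key across the ciphertext: JWJWJ
X(23)−J(9): 14 → O
F(5)−W(22): -17≡9 → J
B(1)−J(9): -8≡18 → S
H(7)−W(22): -15≡11 → L
Z(25)−J(9): 16 → Q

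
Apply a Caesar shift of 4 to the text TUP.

XYT

T(19): 19+4=23 → X
U(20): 20+4=24 → Y
P(15): 15+4=19 → T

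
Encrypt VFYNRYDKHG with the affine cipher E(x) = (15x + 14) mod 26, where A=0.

V(21): 15·21+14=329≡17 → R
F(5): 15·5+14=89≡11 → L
Y(24): 15·24+14=374≡10 → K
N(13): 15·13+14=209≡1 → B
R(17): 15·17+14=269≡9 → J
Y(24): 15·24+14=374≡10 → K
D(3): 15·3+14=59≡7 → H
K(10): 15·10+14=164≡8 → I
H(7): 15·7+14=119≡15 → P
G(6): 15·6+14=104≡0 → A

RLKBJKHIPA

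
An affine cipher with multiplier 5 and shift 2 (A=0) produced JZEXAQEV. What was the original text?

The inverse of 5 mod 26 is 21, since 5·21=105≡1. Apply D(y)=21·(y−2) mod 26:
J(9): 21·(9−2)=147≡17 → R
Z(25): 21·(25−2)=483≡15 → P
E(4): 21·(4−2)=42≡16 → Q
X(23): 21·(23−2)=441≡25 → Z
A(0): 21·(0−2)=-42≡10 → K
Q(16): 21·(16−2)=294≡8 → I
E(4): 21·(4−2)=42≡16 → Q
V(21): 21·(21−2)=399≡9 → J

RPQZKIQJ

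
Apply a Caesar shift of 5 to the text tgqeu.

ylvjz

t(19): 19+5=24 → y
g(6): 6+5=11 → l
q(16): 16+5=21 → v
e(4): 4+5=9 → j
u(20): 20+5=25 → z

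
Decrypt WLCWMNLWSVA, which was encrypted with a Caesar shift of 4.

SHYSIJHSORW

W(22): 22−4=18 → S
L(11): 11−4=7 → H
C(2): 2−4=-2≡24 → Y
W(22): 22−4=18 → S
M(12): 12−4=8 → I
N(13): 13−4=9 → J
L(11): 11−4=7 → H
W(22): 22−4=18 → S
S(18): 18−4=14 → O
V(21): 21−4=17 → R
A(0): 0−4=-4≡22 → W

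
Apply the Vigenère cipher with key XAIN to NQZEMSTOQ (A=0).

Repeat the key across the message: XAINXAINX
N(13)+X(23): 36≡10 → K
Q(16)+A(0): 16 → Q
Z(25)+I(8): 33≡7 → H
E(4)+N(13): 17 → R
M(12)+X(23): 35≡9 → J
S(18)+A(0): 18 → S
T(19)+I(8): 27≡1 → B
O(14)+N(13): 27≡1 → B
Q(16)+X(23): 39≡13 → N

KQHRJSBBN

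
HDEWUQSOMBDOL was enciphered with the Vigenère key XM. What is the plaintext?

KRHKXEVCPPGCO

Repeat the key across the ciphertext: XMXMXMXMXMXMX
H(7)−X(23): -16≡10 → K
D(3)−M(12): -9≡17 → R
E(4)−X(23): -19≡7 → H
W(22)−M(12): 10 → K
U(20)−X(23): -3≡23 → X
Q(16)−M(12): 4 → E
S(18)−X(23): -5≡21 → V
O(14)−M(12): 2 → C
M(12)−X(23): -11≡15 → P
B(1)−M(12): -11≡15 → P
D(3)−X(23): -20≡6 → G
O(14)−M(12): 2 → C
L(11)−X(23): -12≡14 → O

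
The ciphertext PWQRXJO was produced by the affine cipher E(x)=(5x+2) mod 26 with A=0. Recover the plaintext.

NEIDZRS

The inverse of 5 mod 26 is 21, since 5·21=105≡1. Apply D(y)=21·(y−2) mod 26:
P(15): 21·(15−2)=273≡13 → N
W(22): 21·(22−2)=420≡4 → E
Q(16): 21·(16−2)=294≡8 → I
R(17): 21·(17−2)=315≡3 → D
X(23): 21·(23−2)=441≡25 → Z
J(9): 21·(9−2)=147≡17 → R
O(14): 21·(14−2)=252≡18 → S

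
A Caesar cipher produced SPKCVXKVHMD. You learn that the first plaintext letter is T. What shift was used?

25

From the crib: S(18)−T(19)=-1≡25, so the shift is 25.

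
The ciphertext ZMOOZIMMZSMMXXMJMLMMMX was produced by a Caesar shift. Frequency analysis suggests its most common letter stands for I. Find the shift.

The most frequent ciphertext letter is M (appears 10 times).
M is position 12; I is position 8.
Shift = 4.

4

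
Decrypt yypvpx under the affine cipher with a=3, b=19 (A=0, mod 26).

ttqsqk

The inverse of 3 mod 26 is 9, since 3·9=27≡1. Apply D(y)=9·(y−19) mod 26:
y(24): 9·(24−19)=45≡19 → t
y(24): 9·(24−19)=45≡19 → t
p(15): 9·(15−19)=-36≡16 → q
v(21): 9·(21−19)=18 → s
p(15): 9·(15−19)=-36≡16 → q
x(23): 9·(23−19)=36≡10 → k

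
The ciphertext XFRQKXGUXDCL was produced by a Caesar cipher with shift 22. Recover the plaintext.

BJVUOBKYBHGP

X(23): 23−22=1 → B
F(5): 5−22=-17≡9 → J
R(17): 17−22=-5≡21 → V
Q(16): 16−22=-6≡20 → U
K(10): 10−22=-12≡14 → O
X(23): 23−22=1 → B
G(6): 6−22=-16≡10 → K
U(20): 20−22=-2≡24 → Y
X(23): 23−22=1 → B
D(3): 3−22=-19≡7 → H
C(2): 2−22=-20≡6 → G
L(11): 11−22=-11≡15 → P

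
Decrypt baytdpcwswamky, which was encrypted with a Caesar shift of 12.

pomhrdqkgkoaym

b(1): 1−12=-11≡15 → p
a(0): 0−12=-12≡14 → o
y(24): 24−12=12 → m
t(19): 19−12=7 → h
d(3): 3−12=-9≡17 → r
p(15): 15−12=3 → d
c(2): 2−12=-10≡16 → q
w(22): 22−12=10 → k
s(18): 18−12=6 → g
w(22): 22−12=10 → k
a(0): 0−12=-12≡14 → o
m(12): 12−12=0 → a
k(10): 10−12=-2≡24 → y
y(24): 24−12=12 → m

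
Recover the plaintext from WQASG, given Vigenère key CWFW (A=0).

Repeat the key across the ciphertext: CWFWC
W(22)−C(2): 20 → U
Q(16)−W(22): -6≡20 → U
A(0)−F(5): -5≡21 → V
S(18)−W(22): -4≡22 → W
G(6)−C(2): 4 → E

UUVWE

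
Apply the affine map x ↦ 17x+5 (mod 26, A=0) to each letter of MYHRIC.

BXUILN

M(12): 17·12+5=209≡1 → B
Y(24): 17·24+5=413≡23 → X
H(7): 17·7+5=124≡20 → U
R(17): 17·17+5=294≡8 → I
I(8): 17·8+5=141≡11 → L
C(2): 17·2+5=39≡13 → N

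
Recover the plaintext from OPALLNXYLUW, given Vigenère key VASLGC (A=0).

Repeat the key across the ciphertext: VASLGCVASLG
O(14)−V(21): -7≡19 → T
P(15)−A(0): 15 → P
A(0)−S(18): -18≡8 → I
L(11)−L(11): 0 → A
L(11)−G(6): 5 → F
N(13)−C(2): 11 → L
X(23)−V(21): 2 → C
Y(24)−A(0): 24 → Y
L(11)−S(18): -7≡19 → T
U(20)−L(11): 9 → J
W(22)−G(6): 16 → Q

TPIAFLCYTJQ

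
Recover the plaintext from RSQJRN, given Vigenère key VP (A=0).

WDVUWY

Repeat the key across the ciphertext: VPVPVP
R(17)−V(21): -4≡22 → W
S(18)−P(15): 3 → D
Q(16)−V(21): -5≡21 → V
J(9)−P(15): -6≡20 → U
R(17)−V(21): -4≡22 → W
N(13)−P(15): -2≡24 → Y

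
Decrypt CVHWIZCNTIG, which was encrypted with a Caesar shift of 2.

ATFUGXALRGE

C(2): 2−2=0 → A
V(21): 21−2=19 → T
H(7): 7−2=5 → F
W(22): 22−2=20 → U
I(8): 8−2=6 → G
Z(25): 25−2=23 → X
C(2): 2−2=0 → A
N(13): 13−2=11 → L
T(19): 19−2=17 → R
I(8): 8−2=6 → G
G(6): 6−2=4 → E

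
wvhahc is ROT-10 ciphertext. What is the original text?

w(22): 22−10=12 → m
v(21): 21−10=11 → l
h(7): 7−10=-3≡23 → x
a(0): 0−10=-10≡16 → q
h(7): 7−10=-3≡23 → x
c(2): 2−10=-8≡18 → s

mlxqxs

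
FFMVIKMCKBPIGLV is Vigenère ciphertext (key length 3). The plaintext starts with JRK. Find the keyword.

WOC

Subtract each crib letter from the matching ciphertext letter (mod 26):
F(5)−J(9)=-4≡22 → W
F(5)−R(17)=-12≡14 → O
M(12)−K(10)=2 → C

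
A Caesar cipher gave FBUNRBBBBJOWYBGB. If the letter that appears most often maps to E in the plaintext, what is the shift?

The most frequent ciphertext letter is B (appears 7 times).
B is position 1; E is position 4.
Shift = -3≡23.

23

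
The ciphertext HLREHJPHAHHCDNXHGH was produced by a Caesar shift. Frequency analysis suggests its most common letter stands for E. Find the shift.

3

The most frequent ciphertext letter is H (appears 7 times).
H is position 7; E is position 4.
Shift = 3.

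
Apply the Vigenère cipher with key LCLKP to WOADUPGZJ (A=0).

HQLNJAIKT

Repeat the key across the message: LCLKPLCLK
W(22)+L(11): 33≡7 → H
O(14)+C(2): 16 → Q
A(0)+L(11): 11 → L
D(3)+K(10): 13 → N
U(20)+P(15): 35≡9 → J
P(15)+L(11): 26≡0 → A
G(6)+C(2): 8 → I
Z(25)+L(11): 36≡10 → K
J(9)+K(10): 19 → T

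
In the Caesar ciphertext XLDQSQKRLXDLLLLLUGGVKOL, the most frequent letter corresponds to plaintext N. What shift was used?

The most frequent ciphertext letter is L (appears 8 times).
L is position 11; N is position 13.
Shift = -2≡24.

24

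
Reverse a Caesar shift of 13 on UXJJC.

HKWWP

U(20): 20−13=7 → H
X(23): 23−13=10 → K
J(9): 9−13=-4≡22 → W
J(9): 9−13=-4≡22 → W
C(2): 2−13=-11≡15 → P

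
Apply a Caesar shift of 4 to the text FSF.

JWJ

F(5): 5+4=9 → J
S(18): 18+4=22 → W
F(5): 5+4=9 → J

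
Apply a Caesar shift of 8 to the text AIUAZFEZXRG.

IQCIHNMHFZO

A(0): 0+8=8 → I
I(8): 8+8=16 → Q
U(20): 20+8=28≡2 → C
A(0): 0+8=8 → I
Z(25): 25+8=33≡7 → H
F(5): 5+8=13 → N
E(4): 4+8=12 → M
Z(25): 25+8=33≡7 → H
X(23): 23+8=31≡5 → F
R(17): 17+8=25 → Z
G(6): 6+8=14 → O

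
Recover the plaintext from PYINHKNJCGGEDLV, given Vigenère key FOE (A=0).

Repeat the key across the ciphertext: FOEFOEFOEFOEFOE
P(15)−F(5): 10 → K
Y(24)−O(14): 10 → K
I(8)−E(4): 4 → E
N(13)−F(5): 8 → I
H(7)−O(14): -7≡19 → T
K(10)−E(4): 6 → G
N(13)−F(5): 8 → I
J(9)−O(14): -5≡21 → V
C(2)−E(4): -2≡24 → Y
G(6)−F(5): 1 → B
G(6)−O(14): -8≡18 → S
E(4)−E(4): 0 → A
D(3)−F(5): -2≡24 → Y
L(11)−O(14): -3≡23 → X
V(21)−E(4): 17 → R

KKEITGIVYBSAYXR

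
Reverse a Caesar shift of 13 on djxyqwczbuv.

d(3): 3−13=-10≡16 → q
j(9): 9−13=-4≡22 → w
x(23): 23−13=10 → k
y(24): 24−13=11 → l
q(16): 16−13=3 → d
w(22): 22−13=9 → j
c(2): 2−13=-11≡15 → p
z(25): 25−13=12 → m
b(1): 1−13=-12≡14 → o
u(20): 20−13=7 → h
v(21): 21−13=8 → i

qwkldjpmohi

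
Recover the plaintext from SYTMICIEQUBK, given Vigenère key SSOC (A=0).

AGFKQKUCYCNI

Repeat the key across the ciphertext: SSOCSSOCSSOC
S(18)−S(18): 0 → A
Y(24)−S(18): 6 → G
T(19)−O(14): 5 → F
M(12)−C(2): 10 → K
I(8)−S(18): -10≡16 → Q
C(2)−S(18): -16≡10 → K
I(8)−O(14): -6≡20 → U
E(4)−C(2): 2 → C
Q(16)−S(18): -2≡24 → Y
U(20)−S(18): 2 → C
B(1)−O(14): -13≡13 → N
K(10)−C(2): 8 → I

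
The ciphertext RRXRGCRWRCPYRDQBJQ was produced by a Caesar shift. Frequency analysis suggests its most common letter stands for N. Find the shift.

4

The most frequent ciphertext letter is R (appears 6 times).
R is position 17; N is position 13.
Shift = 4.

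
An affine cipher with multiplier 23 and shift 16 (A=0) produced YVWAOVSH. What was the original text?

The inverse of 23 mod 26 is 17, since 23·17=391≡1. Apply D(y)=17·(y−16) mod 26:
Y(24): 17·(24−16)=136≡6 → G
V(21): 17·(21−16)=85≡7 → H
W(22): 17·(22−16)=102≡24 → Y
A(0): 17·(0−16)=-272≡14 → O
O(14): 17·(14−16)=-34≡18 → S
V(21): 17·(21−16)=85≡7 → H
S(18): 17·(18−16)=34≡8 → I
H(7): 17·(7−16)=-153≡3 → D

GHYOSHID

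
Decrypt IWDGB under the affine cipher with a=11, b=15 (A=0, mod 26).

The inverse of 11 mod 26 is 19, since 11·19=209≡1. Apply D(y)=19·(y−15) mod 26:
I(8): 19·(8−15)=-133≡23 → X
W(22): 19·(22−15)=133≡3 → D
D(3): 19·(3−15)=-228≡6 → G
G(6): 19·(6−15)=-171≡11 → L
B(1): 19·(1−15)=-266≡20 → U

XDGLU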